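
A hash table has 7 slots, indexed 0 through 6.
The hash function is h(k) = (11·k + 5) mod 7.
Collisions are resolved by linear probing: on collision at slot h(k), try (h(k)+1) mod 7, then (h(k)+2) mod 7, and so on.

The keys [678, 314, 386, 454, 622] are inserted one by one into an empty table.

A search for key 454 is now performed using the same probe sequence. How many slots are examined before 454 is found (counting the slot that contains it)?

678: h=1 -> slot 1
314: h=1, probe 1,2 -> slot 2
386: h=2, probe 2,3 -> slot 3
454: h=1, probe 1,2,3,4 -> slot 4
622: h=1, probe 1,2,3,4,5 -> slot 5
Table: [., 678, 314, 386, 454, 622, .]
Lookup 454: h=1, probe 1,2,3,4 → found at 4.

4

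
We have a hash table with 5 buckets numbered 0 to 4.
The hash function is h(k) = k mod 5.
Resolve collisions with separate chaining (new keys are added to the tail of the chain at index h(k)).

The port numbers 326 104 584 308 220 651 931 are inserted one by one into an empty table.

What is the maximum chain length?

326 → bucket 1
104 → bucket 4
584 → bucket 4 (collision)
308 → bucket 3
220 → bucket 0
651 → bucket 1 (collision)
931 → bucket 1 (collision)
Final buckets:
0: 220
1: 326 -> 651 -> 931
2: ∅
3: 308
4: 104 -> 584

3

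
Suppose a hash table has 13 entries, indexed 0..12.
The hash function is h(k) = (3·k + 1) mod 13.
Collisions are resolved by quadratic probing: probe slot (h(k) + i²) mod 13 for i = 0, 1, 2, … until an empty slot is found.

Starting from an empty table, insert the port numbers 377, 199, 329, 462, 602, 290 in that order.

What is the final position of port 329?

4

377 hashes to 1; slot 1 is free => place at 1.
199 hashes to 0; slot 0 is free => place at 0.
329 hashes to 0; 0,1 taken => place at 4.
462 hashes to 9; slot 9 is free => place at 9.
602 hashes to 0; 0,1,4,9 taken => place at 3.
290 hashes to 0; 0,1,4,9,3 taken => place at 12.
Table: [199, 377, ∅, 602, 329, ∅, ∅, ∅, ∅, 462, ∅, ∅, 290]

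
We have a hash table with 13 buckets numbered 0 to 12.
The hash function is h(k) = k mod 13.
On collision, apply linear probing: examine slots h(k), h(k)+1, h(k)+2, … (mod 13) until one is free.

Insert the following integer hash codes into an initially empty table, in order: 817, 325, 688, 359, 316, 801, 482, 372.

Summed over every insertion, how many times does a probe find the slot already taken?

817 hashes to 11; slot 11 is free → place at 11.
325 hashes to 0; slot 0 is free → place at 0.
688 hashes to 12; slot 12 is free → place at 12.
359 hashes to 8; slot 8 is free → place at 8.
316 hashes to 4; slot 4 is free → place at 4.
801 hashes to 8; 8 taken → place at 9.
482 hashes to 1; slot 1 is free → place at 1.
372 hashes to 8; 8,9 taken → place at 10.
Table: [325, 482, ∅, ∅, 316, ∅, ∅, ∅, 359, 801, 372, 817, 688]

3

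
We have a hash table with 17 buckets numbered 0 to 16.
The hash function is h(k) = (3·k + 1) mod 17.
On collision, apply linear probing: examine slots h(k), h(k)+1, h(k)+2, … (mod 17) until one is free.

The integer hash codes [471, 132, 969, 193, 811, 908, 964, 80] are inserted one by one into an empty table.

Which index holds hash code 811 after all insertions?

4

Insert 471: h=3, slot 3 empty => index 3.
Insert 132: h=6, slot 6 empty => index 6.
Insert 969: h=1, slot 1 empty => index 1.
Insert 193: h=2, slot 2 empty => index 2.
Insert 811: h=3, slot 3 occupied => index 4.
Insert 908: h=5, slot 5 empty => index 5.
Insert 964: h=3, slots 3,4,5,6 occupied => index 7.
Insert 80: h=3, slots 3,4,5,6,7 occupied => index 8.
Table: [., 969, 193, 471, 811, 908, 132, 964, 80, ., ., ., ., ., ., ., .]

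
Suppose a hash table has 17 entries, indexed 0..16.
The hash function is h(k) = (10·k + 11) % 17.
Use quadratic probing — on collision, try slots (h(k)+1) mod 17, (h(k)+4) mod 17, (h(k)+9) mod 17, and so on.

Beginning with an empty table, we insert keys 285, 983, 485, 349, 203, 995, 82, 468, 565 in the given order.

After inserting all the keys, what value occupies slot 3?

995

285: h=5 => slot 5
983: h=15 => slot 15
485: h=16 => slot 16
349: h=16, probe 16,0 => slot 0
203: h=1 => slot 1
995: h=16, probe 16,0,3 => slot 3
82: h=15, probe 15,16,2 => slot 2
468: h=16, probe 16,0,3,8 => slot 8
565: h=0, probe 0,1,4 => slot 4
Table: [349, 203, 82, 995, 565, 285, ∅, ∅, 468, ∅, ∅, ∅, ∅, ∅, ∅, 983, 485]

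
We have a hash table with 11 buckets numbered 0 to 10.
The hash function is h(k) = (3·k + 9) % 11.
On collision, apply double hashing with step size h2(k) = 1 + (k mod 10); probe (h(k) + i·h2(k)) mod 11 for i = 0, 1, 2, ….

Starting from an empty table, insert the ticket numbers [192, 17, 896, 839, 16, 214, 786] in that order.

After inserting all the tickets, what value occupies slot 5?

17

192: h=2 -> slot 2
17: h=5 -> slot 5
896: h=2, h2=7, probe 2,9 -> slot 9
839: h=7 -> slot 7
16: h=2, h2=7, probe 2,9,5,1 -> slot 1
214: h=2, h2=5, probe 2,7,1,6 -> slot 6
786: h=2, h2=7, probe 2,9,5,1,8 -> slot 8
Table: [., 16, 192, ., ., 17, 214, 839, 786, 896, .]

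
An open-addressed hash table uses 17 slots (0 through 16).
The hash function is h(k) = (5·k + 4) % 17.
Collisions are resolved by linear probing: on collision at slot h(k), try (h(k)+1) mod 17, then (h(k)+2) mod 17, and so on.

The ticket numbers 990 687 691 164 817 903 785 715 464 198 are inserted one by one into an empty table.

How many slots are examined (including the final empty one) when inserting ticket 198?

6

990: h=7 → slot 7
687: h=5 → slot 5
691: h=8 → slot 8
164: h=8, probe 8,9 → slot 9
817: h=9, probe 9,10 → slot 10
903: h=14 → slot 14
785: h=2 → slot 2
715: h=9, probe 9,10,11 → slot 11
464: h=12 → slot 12
198: h=8, probe 8,9,10,11,12,13 → slot 13
Table: [—, —, 785, —, —, 687, —, 990, 691, 164, 817, 715, 464, 198, 903, —, —]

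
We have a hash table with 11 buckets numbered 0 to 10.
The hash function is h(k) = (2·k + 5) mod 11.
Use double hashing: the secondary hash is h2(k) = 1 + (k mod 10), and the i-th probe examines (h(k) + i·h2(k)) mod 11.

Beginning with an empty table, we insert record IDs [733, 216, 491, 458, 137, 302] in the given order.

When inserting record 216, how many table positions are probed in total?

Insert 733: h=8, slot 8 empty → index 8.
Insert 216: h=8, h2=7, slot 8 occupied → index 4.
Insert 491: h=8, h2=2, slot 8 occupied → index 10.
Insert 458: h=8, h2=9, slot 8 occupied → index 6.
Insert 137: h=4, h2=8, slot 4 occupied → index 1.
Insert 302: h=4, h2=3, slot 4 occupied → index 7.
Table: [_, 137, _, _, 216, _, 458, 302, 733, _, 491]

2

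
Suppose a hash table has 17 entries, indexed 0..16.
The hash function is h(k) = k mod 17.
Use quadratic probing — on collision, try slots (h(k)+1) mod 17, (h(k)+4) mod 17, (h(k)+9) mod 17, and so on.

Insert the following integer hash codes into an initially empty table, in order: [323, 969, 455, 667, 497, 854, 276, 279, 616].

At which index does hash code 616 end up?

323: h=0 → slot 0
969: h=0, probe 0,1 → slot 1
455: h=13 → slot 13
667: h=4 → slot 4
497: h=4, probe 4,5 → slot 5
854: h=4, probe 4,5,8 → slot 8
276: h=4, probe 4,5,8,13,3 → slot 3
279: h=7 → slot 7
616: h=4, probe 4,5,8,13,3,12 → slot 12
Table: [323, 969, ., 276, 667, 497, ., 279, 854, ., ., ., 616, 455, ., ., .]

12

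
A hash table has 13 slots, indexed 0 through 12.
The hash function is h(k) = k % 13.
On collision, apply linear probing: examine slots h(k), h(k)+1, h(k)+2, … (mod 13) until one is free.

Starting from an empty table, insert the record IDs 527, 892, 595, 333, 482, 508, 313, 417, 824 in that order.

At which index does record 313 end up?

3

527 hashes to 7; slot 7 is free => place at 7.
892 hashes to 8; slot 8 is free => place at 8.
595 hashes to 10; slot 10 is free => place at 10.
333 hashes to 8; 8 taken => place at 9.
482 hashes to 1; slot 1 is free => place at 1.
508 hashes to 1; 1 taken => place at 2.
313 hashes to 1; 1,2 taken => place at 3.
417 hashes to 1; 1,2,3 taken => place at 4.
824 hashes to 5; slot 5 is free => place at 5.
Table: [_, 482, 508, 313, 417, 824, _, 527, 892, 333, 595, _, _]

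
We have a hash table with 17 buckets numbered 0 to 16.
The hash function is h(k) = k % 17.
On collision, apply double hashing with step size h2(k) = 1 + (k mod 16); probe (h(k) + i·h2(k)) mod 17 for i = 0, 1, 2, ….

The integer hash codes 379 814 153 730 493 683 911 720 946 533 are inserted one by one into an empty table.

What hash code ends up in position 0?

153

Insert 379: h=5, slot 5 empty -> index 5.
Insert 814: h=15, slot 15 empty -> index 15.
Insert 153: h=0, slot 0 empty -> index 0.
Insert 730: h=16, slot 16 empty -> index 16.
Insert 493: h=0, h2=14, slot 0 occupied -> index 14.
Insert 683: h=3, slot 3 empty -> index 3.
Insert 911: h=10, slot 10 empty -> index 10.
Insert 720: h=6, slot 6 empty -> index 6.
Insert 946: h=11, slot 11 empty -> index 11.
Insert 533: h=6, h2=6, slot 6 occupied -> index 12.
Table: [153, —, —, 683, —, 379, 720, —, —, —, 911, 946, 533, —, 493, 814, 730]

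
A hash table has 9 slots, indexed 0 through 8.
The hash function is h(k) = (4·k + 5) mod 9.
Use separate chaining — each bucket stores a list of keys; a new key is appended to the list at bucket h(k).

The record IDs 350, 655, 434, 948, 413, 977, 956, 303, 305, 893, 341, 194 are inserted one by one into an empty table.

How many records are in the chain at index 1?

350 → bucket 1
655 → bucket 6
434 → bucket 4
948 → bucket 8
413 → bucket 1 (collision)
977 → bucket 7
956 → bucket 4 (collision)
303 → bucket 2
305 → bucket 1 (collision)
893 → bucket 4 (collision)
341 → bucket 1 (collision)
194 → bucket 7 (collision)
Final buckets:
0: -
1: 350 -> 413 -> 305 -> 341
2: 303
3: -
4: 434 -> 956 -> 893
5: -
6: 655
7: 977 -> 194
8: 948

4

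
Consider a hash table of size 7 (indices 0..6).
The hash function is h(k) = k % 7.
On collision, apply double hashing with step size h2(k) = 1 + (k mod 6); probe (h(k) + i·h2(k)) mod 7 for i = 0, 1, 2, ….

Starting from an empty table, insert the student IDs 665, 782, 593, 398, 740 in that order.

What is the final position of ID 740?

Insert 665: h=0, slot 0 empty => index 0.
Insert 782: h=5, slot 5 empty => index 5.
Insert 593: h=5, h2=6, slot 5 occupied => index 4.
Insert 398: h=6, slot 6 empty => index 6.
Insert 740: h=5, h2=3, slot 5 occupied => index 1.
Table: [665, 740, -, -, 593, 782, 398]

1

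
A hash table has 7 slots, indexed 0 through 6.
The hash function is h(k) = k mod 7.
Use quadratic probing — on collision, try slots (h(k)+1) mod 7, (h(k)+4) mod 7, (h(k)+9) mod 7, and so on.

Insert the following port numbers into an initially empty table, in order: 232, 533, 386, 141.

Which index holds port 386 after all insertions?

232 hashes to 1; slot 1 is free => place at 1.
533 hashes to 1; 1 taken => place at 2.
386 hashes to 1; 1,2 taken => place at 5.
141 hashes to 1; 1,2,5 taken => place at 3.
Table: [_, 232, 533, 141, _, 386, _]

5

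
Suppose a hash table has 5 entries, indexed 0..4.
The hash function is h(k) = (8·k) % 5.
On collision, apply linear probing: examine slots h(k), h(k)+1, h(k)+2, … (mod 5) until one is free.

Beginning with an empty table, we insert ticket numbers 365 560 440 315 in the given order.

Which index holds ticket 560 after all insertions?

Insert 365: h=0, slot 0 empty -> index 0.
Insert 560: h=0, slot 0 occupied -> index 1.
Insert 440: h=0, slots 0,1 occupied -> index 2.
Insert 315: h=0, slots 0,1,2 occupied -> index 3.
Table: [365, 560, 440, 315, .]

1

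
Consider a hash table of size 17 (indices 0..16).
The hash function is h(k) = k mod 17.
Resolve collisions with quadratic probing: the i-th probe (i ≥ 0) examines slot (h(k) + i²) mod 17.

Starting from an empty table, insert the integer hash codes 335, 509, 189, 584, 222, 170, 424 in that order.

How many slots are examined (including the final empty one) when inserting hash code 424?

3

335: h=12 → slot 12
509: h=16 → slot 16
189: h=2 → slot 2
584: h=6 → slot 6
222: h=1 → slot 1
170: h=0 → slot 0
424: h=16, probe 16,0,3 → slot 3
Table: [170, 222, 189, 424, ., ., 584, ., ., ., ., ., 335, ., ., ., 509]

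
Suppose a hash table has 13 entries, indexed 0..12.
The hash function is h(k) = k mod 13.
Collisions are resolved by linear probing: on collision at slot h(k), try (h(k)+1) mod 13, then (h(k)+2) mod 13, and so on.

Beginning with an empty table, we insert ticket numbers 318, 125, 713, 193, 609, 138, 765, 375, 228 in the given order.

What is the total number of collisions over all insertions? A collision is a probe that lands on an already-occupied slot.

318 hashes to 6; slot 6 is free => place at 6.
125 hashes to 8; slot 8 is free => place at 8.
713 hashes to 11; slot 11 is free => place at 11.
193 hashes to 11; 11 taken => place at 12.
609 hashes to 11; 11,12 taken => place at 0.
138 hashes to 8; 8 taken => place at 9.
765 hashes to 11; 11,12,0 taken => place at 1.
375 hashes to 11; 11,12,0,1 taken => place at 2.
228 hashes to 7; slot 7 is free => place at 7.
Table: [609, 765, 375, ∅, ∅, ∅, 318, 228, 125, 138, ∅, 713, 193]

11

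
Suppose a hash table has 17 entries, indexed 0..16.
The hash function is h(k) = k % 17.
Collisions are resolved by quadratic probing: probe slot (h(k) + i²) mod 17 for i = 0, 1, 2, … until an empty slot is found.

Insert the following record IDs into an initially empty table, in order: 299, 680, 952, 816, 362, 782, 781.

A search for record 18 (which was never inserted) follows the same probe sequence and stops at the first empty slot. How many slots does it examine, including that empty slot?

2

299: h=10 => slot 10
680: h=0 => slot 0
952: h=0, probe 0,1 => slot 1
816: h=0, probe 0,1,4 => slot 4
362: h=5 => slot 5
782: h=0, probe 0,1,4,9 => slot 9
781: h=16 => slot 16
Table: [680, 952, -, -, 816, 362, -, -, -, 782, 299, -, -, -, -, -, 781]
Lookup 18: h=1, probe 1,2 → slot 2 empty, not found.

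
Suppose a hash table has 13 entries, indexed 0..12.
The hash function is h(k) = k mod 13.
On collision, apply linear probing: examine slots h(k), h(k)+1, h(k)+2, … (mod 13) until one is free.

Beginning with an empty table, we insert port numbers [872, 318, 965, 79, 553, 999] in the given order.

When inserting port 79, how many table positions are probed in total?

872: h=1 -> slot 1
318: h=6 -> slot 6
965: h=3 -> slot 3
79: h=1, probe 1,2 -> slot 2
553: h=7 -> slot 7
999: h=11 -> slot 11
Table: [-, 872, 79, 965, -, -, 318, 553, -, -, -, 999, -]

2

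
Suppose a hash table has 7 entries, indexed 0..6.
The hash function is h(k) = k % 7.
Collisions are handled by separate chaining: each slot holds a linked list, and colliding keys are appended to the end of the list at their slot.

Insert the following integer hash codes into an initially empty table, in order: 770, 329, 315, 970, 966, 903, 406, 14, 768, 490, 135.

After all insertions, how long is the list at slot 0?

Insert 770: h=0, bucket 0 empty -> new chain.
Insert 329: h=0, bucket 0 nonempty -> append to chain.
Insert 315: h=0, bucket 0 nonempty -> append to chain.
Insert 970: h=4, bucket 4 empty -> new chain.
Insert 966: h=0, bucket 0 nonempty -> append to chain.
Insert 903: h=0, bucket 0 nonempty -> append to chain.
Insert 406: h=0, bucket 0 nonempty -> append to chain.
Insert 14: h=0, bucket 0 nonempty -> append to chain.
Insert 768: h=5, bucket 5 empty -> new chain.
Insert 490: h=0, bucket 0 nonempty -> append to chain.
Insert 135: h=2, bucket 2 empty -> new chain.
Final buckets:
0: 770 -> 329 -> 315 -> 966 -> 903 -> 406 -> 14 -> 490
1: -
2: 135
3: -
4: 970
5: 768
6: -

8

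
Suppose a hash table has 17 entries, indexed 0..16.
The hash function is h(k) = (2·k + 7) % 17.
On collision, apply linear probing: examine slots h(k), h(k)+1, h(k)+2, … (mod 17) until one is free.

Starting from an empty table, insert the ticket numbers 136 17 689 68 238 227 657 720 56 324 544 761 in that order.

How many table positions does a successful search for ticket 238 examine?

5

136 hashes to 7; slot 7 is free => place at 7.
17 hashes to 7; 7 taken => place at 8.
689 hashes to 8; 8 taken => place at 9.
68 hashes to 7; 7,8,9 taken => place at 10.
238 hashes to 7; 7,8,9,10 taken => place at 11.
227 hashes to 2; slot 2 is free => place at 2.
657 hashes to 12; slot 12 is free => place at 12.
720 hashes to 2; 2 taken => place at 3.
56 hashes to 0; slot 0 is free => place at 0.
324 hashes to 9; 9,10,11,12 taken => place at 13.
544 hashes to 7; 7,8,9,10,11,12,13 taken => place at 14.
761 hashes to 16; slot 16 is free => place at 16.
Table: [56, ∅, 227, 720, ∅, ∅, ∅, 136, 17, 689, 68, 238, 657, 324, 544, ∅, 761]
Lookup 238: h=7, probe 7,8,9,10,11 → found at 11.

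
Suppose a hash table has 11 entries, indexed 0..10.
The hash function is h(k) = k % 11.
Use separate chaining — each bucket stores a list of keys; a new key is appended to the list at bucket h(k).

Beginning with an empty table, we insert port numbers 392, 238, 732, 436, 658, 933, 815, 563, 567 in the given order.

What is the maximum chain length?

Insert 392: h=7, bucket 7 empty → new chain.
Insert 238: h=7, bucket 7 nonempty → append to chain.
Insert 732: h=6, bucket 6 empty → new chain.
Insert 436: h=7, bucket 7 nonempty → append to chain.
Insert 658: h=9, bucket 9 empty → new chain.
Insert 933: h=9, bucket 9 nonempty → append to chain.
Insert 815: h=1, bucket 1 empty → new chain.
Insert 563: h=2, bucket 2 empty → new chain.
Insert 567: h=6, bucket 6 nonempty → append to chain.
Final buckets:
0: _
1: 815
2: 563
3: _
4: _
5: _
6: 732 -> 567
7: 392 -> 238 -> 436
8: _
9: 658 -> 933
10: _

3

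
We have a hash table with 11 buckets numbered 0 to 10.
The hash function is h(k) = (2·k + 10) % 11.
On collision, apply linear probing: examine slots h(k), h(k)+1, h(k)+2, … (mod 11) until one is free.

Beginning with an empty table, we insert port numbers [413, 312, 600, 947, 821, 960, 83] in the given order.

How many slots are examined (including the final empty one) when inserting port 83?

413 hashes to 0; slot 0 is free => place at 0.
312 hashes to 7; slot 7 is free => place at 7.
600 hashes to 0; 0 taken => place at 1.
947 hashes to 1; 1 taken => place at 2.
821 hashes to 2; 2 taken => place at 3.
960 hashes to 5; slot 5 is free => place at 5.
83 hashes to 0; 0,1,2,3 taken => place at 4.
Table: [413, 600, 947, 821, 83, 960, ., 312, ., ., .]

5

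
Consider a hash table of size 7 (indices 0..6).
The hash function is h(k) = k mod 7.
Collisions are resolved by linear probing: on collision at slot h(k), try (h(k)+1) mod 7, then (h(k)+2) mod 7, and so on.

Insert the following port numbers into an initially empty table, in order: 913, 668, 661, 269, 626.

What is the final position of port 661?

5

913: h=3 -> slot 3
668: h=3, probe 3,4 -> slot 4
661: h=3, probe 3,4,5 -> slot 5
269: h=3, probe 3,4,5,6 -> slot 6
626: h=3, probe 3,4,5,6,0 -> slot 0
Table: [626, —, —, 913, 668, 661, 269]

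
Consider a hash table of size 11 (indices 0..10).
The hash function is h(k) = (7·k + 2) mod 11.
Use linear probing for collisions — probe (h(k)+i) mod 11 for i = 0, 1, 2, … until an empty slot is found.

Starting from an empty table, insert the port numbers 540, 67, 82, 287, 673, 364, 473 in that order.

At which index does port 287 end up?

540 hashes to 9; slot 9 is free => place at 9.
67 hashes to 9; 9 taken => place at 10.
82 hashes to 4; slot 4 is free => place at 4.
287 hashes to 9; 9,10 taken => place at 0.
673 hashes to 5; slot 5 is free => place at 5.
364 hashes to 9; 9,10,0 taken => place at 1.
473 hashes to 2; slot 2 is free => place at 2.
Table: [287, 364, 473, -, 82, 673, -, -, -, 540, 67]

0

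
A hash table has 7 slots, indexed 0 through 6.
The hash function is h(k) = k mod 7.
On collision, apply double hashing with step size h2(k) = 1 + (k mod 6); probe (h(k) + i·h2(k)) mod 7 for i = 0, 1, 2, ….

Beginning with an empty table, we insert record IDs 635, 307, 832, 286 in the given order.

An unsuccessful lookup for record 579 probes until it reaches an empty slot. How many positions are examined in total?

635 hashes to 5; slot 5 is free -> place at 5.
307 hashes to 6; slot 6 is free -> place at 6.
832 hashes to 6, h2=5; 6 taken -> place at 4.
286 hashes to 6, h2=5; 6,4 taken -> place at 2.
Table: [_, _, 286, _, 832, 635, 307]
Lookup 579: h=5, h2=4, probe 5,2,6,3 → slot 3 empty, not found.

4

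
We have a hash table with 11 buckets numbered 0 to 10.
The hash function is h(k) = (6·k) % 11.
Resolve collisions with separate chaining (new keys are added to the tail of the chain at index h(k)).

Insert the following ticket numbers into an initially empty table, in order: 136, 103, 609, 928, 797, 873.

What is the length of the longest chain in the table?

5

136 → bucket 2
103 → bucket 2 (collision)
609 → bucket 2 (collision)
928 → bucket 2 (collision)
797 → bucket 8
873 → bucket 2 (collision)
Final buckets:
0: ∅
1: ∅
2: 136 -> 103 -> 609 -> 928 -> 873
3: ∅
4: ∅
5: ∅
6: ∅
7: ∅
8: 797
9: ∅
10: ∅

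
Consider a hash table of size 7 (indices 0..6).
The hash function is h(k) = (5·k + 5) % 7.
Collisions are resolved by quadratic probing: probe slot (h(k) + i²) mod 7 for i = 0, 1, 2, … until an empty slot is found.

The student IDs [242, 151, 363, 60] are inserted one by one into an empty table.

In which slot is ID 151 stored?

5

242 hashes to 4; slot 4 is free → place at 4.
151 hashes to 4; 4 taken → place at 5.
363 hashes to 0; slot 0 is free → place at 0.
60 hashes to 4; 4,5 taken → place at 1.
Table: [363, 60, ., ., 242, 151, .]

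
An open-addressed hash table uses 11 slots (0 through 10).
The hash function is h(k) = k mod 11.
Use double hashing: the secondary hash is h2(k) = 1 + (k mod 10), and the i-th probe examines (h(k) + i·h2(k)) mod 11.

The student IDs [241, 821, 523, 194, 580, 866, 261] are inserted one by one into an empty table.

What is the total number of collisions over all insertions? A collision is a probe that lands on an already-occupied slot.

5

Insert 241: h=10, slot 10 empty -> index 10.
Insert 821: h=7, slot 7 empty -> index 7.
Insert 523: h=6, slot 6 empty -> index 6.
Insert 194: h=7, h2=5, slot 7 occupied -> index 1.
Insert 580: h=8, slot 8 empty -> index 8.
Insert 866: h=8, h2=7, slot 8 occupied -> index 4.
Insert 261: h=8, h2=2, slots 8,10,1 occupied -> index 3.
Table: [-, 194, -, 261, 866, -, 523, 821, 580, -, 241]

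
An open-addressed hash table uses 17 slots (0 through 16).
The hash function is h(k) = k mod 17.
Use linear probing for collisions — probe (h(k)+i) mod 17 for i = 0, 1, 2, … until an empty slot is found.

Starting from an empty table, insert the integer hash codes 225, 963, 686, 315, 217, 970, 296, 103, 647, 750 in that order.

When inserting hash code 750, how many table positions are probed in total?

4

225 hashes to 4; slot 4 is free => place at 4.
963 hashes to 11; slot 11 is free => place at 11.
686 hashes to 6; slot 6 is free => place at 6.
315 hashes to 9; slot 9 is free => place at 9.
217 hashes to 13; slot 13 is free => place at 13.
970 hashes to 1; slot 1 is free => place at 1.
296 hashes to 7; slot 7 is free => place at 7.
103 hashes to 1; 1 taken => place at 2.
647 hashes to 1; 1,2 taken => place at 3.
750 hashes to 2; 2,3,4 taken => place at 5.
Table: [-, 970, 103, 647, 225, 750, 686, 296, -, 315, -, 963, -, 217, -, -, -]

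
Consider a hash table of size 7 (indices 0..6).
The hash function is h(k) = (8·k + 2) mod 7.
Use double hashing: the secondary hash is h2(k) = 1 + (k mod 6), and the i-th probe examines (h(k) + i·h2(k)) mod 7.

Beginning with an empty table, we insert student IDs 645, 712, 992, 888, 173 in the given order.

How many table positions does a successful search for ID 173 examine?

3

Insert 645: h=3, slot 3 empty -> index 3.
Insert 712: h=0, slot 0 empty -> index 0.
Insert 992: h=0, h2=3, slots 0,3 occupied -> index 6.
Insert 888: h=1, slot 1 empty -> index 1.
Insert 173: h=0, h2=6, slots 0,6 occupied -> index 5.
Table: [712, 888, —, 645, —, 173, 992]
Lookup 173: h=0, h2=6, probe 0,6,5 → found at 5.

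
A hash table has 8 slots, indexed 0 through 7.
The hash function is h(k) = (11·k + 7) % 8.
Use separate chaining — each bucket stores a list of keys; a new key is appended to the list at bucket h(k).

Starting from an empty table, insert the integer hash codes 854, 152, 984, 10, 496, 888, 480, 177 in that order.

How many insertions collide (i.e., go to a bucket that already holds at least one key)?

4

Insert 854: h=1, bucket 1 empty → new chain.
Insert 152: h=7, bucket 7 empty → new chain.
Insert 984: h=7, bucket 7 nonempty → append to chain.
Insert 10: h=5, bucket 5 empty → new chain.
Insert 496: h=7, bucket 7 nonempty → append to chain.
Insert 888: h=7, bucket 7 nonempty → append to chain.
Insert 480: h=7, bucket 7 nonempty → append to chain.
Insert 177: h=2, bucket 2 empty → new chain.
Final buckets:
0: -
1: 854
2: 177
3: -
4: -
5: 10
6: -
7: 152 -> 984 -> 496 -> 888 -> 480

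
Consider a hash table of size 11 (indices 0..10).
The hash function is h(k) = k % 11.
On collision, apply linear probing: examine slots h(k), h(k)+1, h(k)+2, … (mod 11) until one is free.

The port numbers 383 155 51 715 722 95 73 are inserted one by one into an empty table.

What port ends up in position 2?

383 hashes to 9; slot 9 is free => place at 9.
155 hashes to 1; slot 1 is free => place at 1.
51 hashes to 7; slot 7 is free => place at 7.
715 hashes to 0; slot 0 is free => place at 0.
722 hashes to 7; 7 taken => place at 8.
95 hashes to 7; 7,8,9 taken => place at 10.
73 hashes to 7; 7,8,9,10,0,1 taken => place at 2.
Table: [715, 155, 73, —, —, —, —, 51, 722, 383, 95]

73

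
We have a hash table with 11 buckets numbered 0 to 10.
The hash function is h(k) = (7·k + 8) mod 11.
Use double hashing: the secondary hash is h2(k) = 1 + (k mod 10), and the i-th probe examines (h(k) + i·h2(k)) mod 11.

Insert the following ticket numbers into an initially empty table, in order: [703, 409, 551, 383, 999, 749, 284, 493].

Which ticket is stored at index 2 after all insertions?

703: h=1 -> slot 1
409: h=0 -> slot 0
551: h=4 -> slot 4
383: h=5 -> slot 5
999: h=5, h2=10, probe 5,4,3 -> slot 3
749: h=4, h2=10, probe 4,3,2 -> slot 2
284: h=5, h2=5, probe 5,10 -> slot 10
493: h=5, h2=4, probe 5,9 -> slot 9
Table: [409, 703, 749, 999, 551, 383, _, _, _, 493, 284]

749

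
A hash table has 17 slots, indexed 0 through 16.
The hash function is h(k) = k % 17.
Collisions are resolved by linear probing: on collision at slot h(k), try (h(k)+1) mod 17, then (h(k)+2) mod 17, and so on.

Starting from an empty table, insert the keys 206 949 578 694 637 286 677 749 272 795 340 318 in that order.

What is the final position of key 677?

1

Insert 206: h=2, slot 2 empty -> index 2.
Insert 949: h=14, slot 14 empty -> index 14.
Insert 578: h=0, slot 0 empty -> index 0.
Insert 694: h=14, slot 14 occupied -> index 15.
Insert 637: h=8, slot 8 empty -> index 8.
Insert 286: h=14, slots 14,15 occupied -> index 16.
Insert 677: h=14, slots 14,15,16,0 occupied -> index 1.
Insert 749: h=1, slots 1,2 occupied -> index 3.
Insert 272: h=0, slots 0,1,2,3 occupied -> index 4.
Insert 795: h=13, slot 13 empty -> index 13.
Insert 340: h=0, slots 0,1,2,3,4 occupied -> index 5.
Insert 318: h=12, slot 12 empty -> index 12.
Table: [578, 677, 206, 749, 272, 340, ., ., 637, ., ., ., 318, 795, 949, 694, 286]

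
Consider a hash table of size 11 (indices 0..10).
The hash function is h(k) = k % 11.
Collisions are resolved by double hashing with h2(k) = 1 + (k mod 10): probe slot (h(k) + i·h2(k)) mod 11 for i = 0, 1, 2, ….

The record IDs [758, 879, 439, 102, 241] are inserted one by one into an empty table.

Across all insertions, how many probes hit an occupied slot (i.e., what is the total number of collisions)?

4

758 hashes to 10; slot 10 is free → place at 10.
879 hashes to 10, h2=10; 10 taken → place at 9.
439 hashes to 10, h2=10; 10,9 taken → place at 8.
102 hashes to 3; slot 3 is free → place at 3.
241 hashes to 10, h2=2; 10 taken → place at 1.
Table: [-, 241, -, 102, -, -, -, -, 439, 879, 758]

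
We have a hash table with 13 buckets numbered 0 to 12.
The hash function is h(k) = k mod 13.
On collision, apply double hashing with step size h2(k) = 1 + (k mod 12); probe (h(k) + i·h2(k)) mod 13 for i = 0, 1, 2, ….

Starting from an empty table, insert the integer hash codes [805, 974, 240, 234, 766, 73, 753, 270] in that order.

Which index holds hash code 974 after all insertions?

2

805: h=12 => slot 12
974: h=12, h2=3, probe 12,2 => slot 2
240: h=6 => slot 6
234: h=0 => slot 0
766: h=12, h2=11, probe 12,10 => slot 10
73: h=8 => slot 8
753: h=12, h2=10, probe 12,9 => slot 9
270: h=10, h2=7, probe 10,4 => slot 4
Table: [234, ., 974, ., 270, ., 240, ., 73, 753, 766, ., 805]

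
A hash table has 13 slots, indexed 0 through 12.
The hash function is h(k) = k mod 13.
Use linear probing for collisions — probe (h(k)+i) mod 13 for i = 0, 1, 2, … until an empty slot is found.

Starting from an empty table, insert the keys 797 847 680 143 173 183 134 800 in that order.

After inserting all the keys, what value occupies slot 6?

797 hashes to 4; slot 4 is free → place at 4.
847 hashes to 2; slot 2 is free → place at 2.
680 hashes to 4; 4 taken → place at 5.
143 hashes to 0; slot 0 is free → place at 0.
173 hashes to 4; 4,5 taken → place at 6.
183 hashes to 1; slot 1 is free → place at 1.
134 hashes to 4; 4,5,6 taken → place at 7.
800 hashes to 7; 7 taken → place at 8.
Table: [143, 183, 847, ∅, 797, 680, 173, 134, 800, ∅, ∅, ∅, ∅]

173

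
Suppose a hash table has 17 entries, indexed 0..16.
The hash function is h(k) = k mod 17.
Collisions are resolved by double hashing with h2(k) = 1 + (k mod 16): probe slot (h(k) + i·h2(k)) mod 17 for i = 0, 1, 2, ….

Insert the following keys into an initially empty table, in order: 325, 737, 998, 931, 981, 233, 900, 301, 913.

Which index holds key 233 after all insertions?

325: h=2 => slot 2
737: h=6 => slot 6
998: h=12 => slot 12
931: h=13 => slot 13
981: h=12, h2=6, probe 12,1 => slot 1
233: h=12, h2=10, probe 12,5 => slot 5
900: h=16 => slot 16
301: h=12, h2=14, probe 12,9 => slot 9
913: h=12, h2=2, probe 12,14 => slot 14
Table: [_, 981, 325, _, _, 233, 737, _, _, 301, _, _, 998, 931, 913, _, 900]

5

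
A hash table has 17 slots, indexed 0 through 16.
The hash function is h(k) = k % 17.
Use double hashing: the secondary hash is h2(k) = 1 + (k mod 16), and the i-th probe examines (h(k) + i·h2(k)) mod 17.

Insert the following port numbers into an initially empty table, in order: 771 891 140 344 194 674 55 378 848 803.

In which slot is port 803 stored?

Insert 771: h=6, slot 6 empty → index 6.
Insert 891: h=7, slot 7 empty → index 7.
Insert 140: h=4, slot 4 empty → index 4.
Insert 344: h=4, h2=9, slot 4 occupied → index 13.
Insert 194: h=7, h2=3, slot 7 occupied → index 10.
Insert 674: h=11, slot 11 empty → index 11.
Insert 55: h=4, h2=8, slot 4 occupied → index 12.
Insert 378: h=4, h2=11, slot 4 occupied → index 15.
Insert 848: h=15, h2=1, slot 15 occupied → index 16.
Insert 803: h=4, h2=4, slot 4 occupied → index 8.
Table: [∅, ∅, ∅, ∅, 140, ∅, 771, 891, 803, ∅, 194, 674, 55, 344, ∅, 378, 848]

8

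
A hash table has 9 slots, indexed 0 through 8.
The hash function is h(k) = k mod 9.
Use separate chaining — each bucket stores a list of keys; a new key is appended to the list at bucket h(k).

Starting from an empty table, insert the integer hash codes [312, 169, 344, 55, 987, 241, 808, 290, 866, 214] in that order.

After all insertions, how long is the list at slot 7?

312 → bucket 6
169 → bucket 7
344 → bucket 2
55 → bucket 1
987 → bucket 6 (collision)
241 → bucket 7 (collision)
808 → bucket 7 (collision)
290 → bucket 2 (collision)
866 → bucket 2 (collision)
214 → bucket 7 (collision)
Final buckets:
0: .
1: 55
2: 344 -> 290 -> 866
3: .
4: .
5: .
6: 312 -> 987
7: 169 -> 241 -> 808 -> 214
8: .

4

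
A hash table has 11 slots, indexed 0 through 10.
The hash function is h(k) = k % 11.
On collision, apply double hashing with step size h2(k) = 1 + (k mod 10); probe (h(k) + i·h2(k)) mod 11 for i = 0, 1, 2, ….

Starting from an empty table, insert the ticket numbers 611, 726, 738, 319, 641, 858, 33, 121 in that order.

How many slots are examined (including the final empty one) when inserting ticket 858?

2

611: h=6 => slot 6
726: h=0 => slot 0
738: h=1 => slot 1
319: h=0, h2=10, probe 0,10 => slot 10
641: h=3 => slot 3
858: h=0, h2=9, probe 0,9 => slot 9
33: h=0, h2=4, probe 0,4 => slot 4
121: h=0, h2=2, probe 0,2 => slot 2
Table: [726, 738, 121, 641, 33, —, 611, —, —, 858, 319]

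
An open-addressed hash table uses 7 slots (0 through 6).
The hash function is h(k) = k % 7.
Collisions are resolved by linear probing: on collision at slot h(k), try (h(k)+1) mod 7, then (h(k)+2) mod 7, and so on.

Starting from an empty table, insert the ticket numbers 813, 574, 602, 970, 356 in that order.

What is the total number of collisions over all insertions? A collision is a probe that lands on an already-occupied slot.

2

813: h=1 => slot 1
574: h=0 => slot 0
602: h=0, probe 0,1,2 => slot 2
970: h=4 => slot 4
356: h=6 => slot 6
Table: [574, 813, 602, ∅, 970, ∅, 356]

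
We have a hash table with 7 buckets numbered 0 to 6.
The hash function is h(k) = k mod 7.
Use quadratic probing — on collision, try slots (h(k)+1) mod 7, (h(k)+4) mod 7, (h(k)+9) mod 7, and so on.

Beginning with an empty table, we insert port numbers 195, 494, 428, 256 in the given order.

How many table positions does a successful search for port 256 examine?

Insert 195: h=6, slot 6 empty -> index 6.
Insert 494: h=4, slot 4 empty -> index 4.
Insert 428: h=1, slot 1 empty -> index 1.
Insert 256: h=4, slot 4 occupied -> index 5.
Table: [-, 428, -, -, 494, 256, 195]
Lookup 256: h=4, probe 4,5 → found at 5.

2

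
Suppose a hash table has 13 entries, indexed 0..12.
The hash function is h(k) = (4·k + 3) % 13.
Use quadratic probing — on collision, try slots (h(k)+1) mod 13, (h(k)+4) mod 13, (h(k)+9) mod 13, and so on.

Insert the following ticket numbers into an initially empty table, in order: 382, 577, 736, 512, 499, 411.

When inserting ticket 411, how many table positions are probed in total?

3

382: h=10 -> slot 10
577: h=10, probe 10,11 -> slot 11
736: h=9 -> slot 9
512: h=10, probe 10,11,1 -> slot 1
499: h=10, probe 10,11,1,6 -> slot 6
411: h=9, probe 9,10,0 -> slot 0
Table: [411, 512, _, _, _, _, 499, _, _, 736, 382, 577, _]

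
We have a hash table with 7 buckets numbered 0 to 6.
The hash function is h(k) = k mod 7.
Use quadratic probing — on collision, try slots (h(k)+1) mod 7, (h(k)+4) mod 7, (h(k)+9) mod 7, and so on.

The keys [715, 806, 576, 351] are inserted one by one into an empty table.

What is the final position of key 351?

715 hashes to 1; slot 1 is free -> place at 1.
806 hashes to 1; 1 taken -> place at 2.
576 hashes to 2; 2 taken -> place at 3.
351 hashes to 1; 1,2 taken -> place at 5.
Table: [∅, 715, 806, 576, ∅, 351, ∅]

5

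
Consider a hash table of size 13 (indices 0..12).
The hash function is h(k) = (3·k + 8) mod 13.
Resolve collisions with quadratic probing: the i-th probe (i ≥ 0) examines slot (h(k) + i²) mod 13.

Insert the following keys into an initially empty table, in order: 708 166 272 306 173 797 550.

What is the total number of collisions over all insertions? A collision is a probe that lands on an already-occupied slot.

708: h=0 → slot 0
166: h=12 → slot 12
272: h=5 → slot 5
306: h=3 → slot 3
173: h=7 → slot 7
797: h=7, probe 7,8 → slot 8
550: h=7, probe 7,8,11 → slot 11
Table: [708, ∅, ∅, 306, ∅, 272, ∅, 173, 797, ∅, ∅, 550, 166]

3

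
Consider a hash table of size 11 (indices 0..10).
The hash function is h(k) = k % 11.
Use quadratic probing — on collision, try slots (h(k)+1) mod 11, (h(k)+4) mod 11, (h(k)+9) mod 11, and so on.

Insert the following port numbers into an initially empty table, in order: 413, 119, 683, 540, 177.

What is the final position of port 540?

2

413 hashes to 6; slot 6 is free => place at 6.
119 hashes to 9; slot 9 is free => place at 9.
683 hashes to 1; slot 1 is free => place at 1.
540 hashes to 1; 1 taken => place at 2.
177 hashes to 1; 1,2 taken => place at 5.
Table: [_, 683, 540, _, _, 177, 413, _, _, 119, _]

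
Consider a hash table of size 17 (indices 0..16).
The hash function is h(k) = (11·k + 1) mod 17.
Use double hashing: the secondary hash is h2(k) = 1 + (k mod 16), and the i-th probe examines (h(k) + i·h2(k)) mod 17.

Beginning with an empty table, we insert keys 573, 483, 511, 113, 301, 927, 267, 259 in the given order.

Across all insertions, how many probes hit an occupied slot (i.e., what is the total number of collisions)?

4

573: h=14 -> slot 14
483: h=10 -> slot 10
511: h=12 -> slot 12
113: h=3 -> slot 3
301: h=14, h2=14, probe 14,11 -> slot 11
927: h=15 -> slot 15
267: h=14, h2=12, probe 14,9 -> slot 9
259: h=11, h2=4, probe 11,15,2 -> slot 2
Table: [_, _, 259, 113, _, _, _, _, _, 267, 483, 301, 511, _, 573, 927, _]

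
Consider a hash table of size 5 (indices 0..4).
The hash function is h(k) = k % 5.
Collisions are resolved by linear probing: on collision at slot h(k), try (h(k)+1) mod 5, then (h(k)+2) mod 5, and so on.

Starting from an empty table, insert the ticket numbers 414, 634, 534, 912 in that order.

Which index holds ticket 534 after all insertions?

1

414 hashes to 4; slot 4 is free => place at 4.
634 hashes to 4; 4 taken => place at 0.
534 hashes to 4; 4,0 taken => place at 1.
912 hashes to 2; slot 2 is free => place at 2.
Table: [634, 534, 912, -, 414]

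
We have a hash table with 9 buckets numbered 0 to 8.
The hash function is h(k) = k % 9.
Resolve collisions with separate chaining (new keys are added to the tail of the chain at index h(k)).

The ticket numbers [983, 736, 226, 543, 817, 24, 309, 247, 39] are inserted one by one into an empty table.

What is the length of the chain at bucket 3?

983 -> bucket 2
736 -> bucket 7
226 -> bucket 1
543 -> bucket 3
817 -> bucket 7 (collision)
24 -> bucket 6
309 -> bucket 3 (collision)
247 -> bucket 4
39 -> bucket 3 (collision)
Final buckets:
0: —
1: 226
2: 983
3: 543 -> 309 -> 39
4: 247
5: —
6: 24
7: 736 -> 817
8: —

3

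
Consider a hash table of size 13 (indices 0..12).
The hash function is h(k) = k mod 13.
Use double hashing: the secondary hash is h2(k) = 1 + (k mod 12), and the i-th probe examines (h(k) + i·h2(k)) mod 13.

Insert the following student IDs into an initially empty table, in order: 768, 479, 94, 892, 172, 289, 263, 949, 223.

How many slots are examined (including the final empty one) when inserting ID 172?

3

Insert 768: h=1, slot 1 empty => index 1.
Insert 479: h=11, slot 11 empty => index 11.
Insert 94: h=3, slot 3 empty => index 3.
Insert 892: h=8, slot 8 empty => index 8.
Insert 172: h=3, h2=5, slots 3,8 occupied => index 0.
Insert 289: h=3, h2=2, slot 3 occupied => index 5.
Insert 263: h=3, h2=12, slot 3 occupied => index 2.
Insert 949: h=0, h2=2, slots 0,2 occupied => index 4.
Insert 223: h=2, h2=8, slot 2 occupied => index 10.
Table: [172, 768, 263, 94, 949, 289, _, _, 892, _, 223, 479, _]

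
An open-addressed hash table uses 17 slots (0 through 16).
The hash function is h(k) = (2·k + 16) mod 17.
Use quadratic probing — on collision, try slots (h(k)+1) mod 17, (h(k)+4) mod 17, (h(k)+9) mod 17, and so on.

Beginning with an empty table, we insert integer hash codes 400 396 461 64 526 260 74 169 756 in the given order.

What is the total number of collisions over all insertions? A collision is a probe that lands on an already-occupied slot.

3

Insert 400: h=0, slot 0 empty -> index 0.
Insert 396: h=9, slot 9 empty -> index 9.
Insert 461: h=3, slot 3 empty -> index 3.
Insert 64: h=8, slot 8 empty -> index 8.
Insert 526: h=14, slot 14 empty -> index 14.
Insert 260: h=9, slot 9 occupied -> index 10.
Insert 74: h=11, slot 11 empty -> index 11.
Insert 169: h=14, slot 14 occupied -> index 15.
Insert 756: h=15, slot 15 occupied -> index 16.
Table: [400, ., ., 461, ., ., ., ., 64, 396, 260, 74, ., ., 526, 169, 756]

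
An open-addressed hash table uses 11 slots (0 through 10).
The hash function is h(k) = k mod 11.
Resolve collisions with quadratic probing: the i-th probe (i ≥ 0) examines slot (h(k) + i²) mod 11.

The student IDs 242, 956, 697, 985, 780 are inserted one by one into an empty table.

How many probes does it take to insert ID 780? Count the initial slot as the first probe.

242: h=0 -> slot 0
956: h=10 -> slot 10
697: h=4 -> slot 4
985: h=6 -> slot 6
780: h=10, probe 10,0,3 -> slot 3
Table: [242, _, _, 780, 697, _, 985, _, _, _, 956]

3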